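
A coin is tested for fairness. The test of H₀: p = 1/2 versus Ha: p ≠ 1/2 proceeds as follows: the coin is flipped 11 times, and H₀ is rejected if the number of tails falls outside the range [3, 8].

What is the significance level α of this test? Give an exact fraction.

67/1024

Under H₀, K ~ Binomial(11, 1/2); α is the probability of landing in either tail, P(K ≤ 2) + P(K ≥ 9).
Each tail has probability (1 + 11 + 55)/2048; doubling gives α = 134/2048 = 67/1024.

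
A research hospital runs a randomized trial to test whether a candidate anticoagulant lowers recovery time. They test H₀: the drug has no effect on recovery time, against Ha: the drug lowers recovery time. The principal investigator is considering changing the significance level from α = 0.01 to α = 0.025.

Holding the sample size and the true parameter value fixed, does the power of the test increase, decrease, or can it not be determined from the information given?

Relaxing α lowers the evidence threshold; under Ha, outcomes that previously fell short now trigger rejection.
Since power = 1 − β and β decreases, power increases.

It increases.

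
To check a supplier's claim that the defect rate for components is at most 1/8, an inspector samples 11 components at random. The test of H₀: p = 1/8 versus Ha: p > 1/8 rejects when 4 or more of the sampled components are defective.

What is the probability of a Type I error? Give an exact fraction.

41842445/1073741824

α = P(reject H₀ | H₀ true) = P(K ≥ 4 | p = 1/8), K ~ Binomial(11, 1/8).
α = 1 − P(K ≤ 3) = 1 − 1031899379/1073741824 = 41842445/1073741824.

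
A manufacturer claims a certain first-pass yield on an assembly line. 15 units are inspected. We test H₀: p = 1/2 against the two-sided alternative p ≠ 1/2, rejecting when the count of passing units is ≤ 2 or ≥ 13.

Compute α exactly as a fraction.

α = P(Y ≤ 2 or Y ≥ 13 | p = 1/2), Y ~ Binomial(15, 1/2).
By symmetry, α = 2·P(Y ≤ 2) = 2·(1 + 15 + 105)/32768 = 242/32768 = 121/16384.

121/16384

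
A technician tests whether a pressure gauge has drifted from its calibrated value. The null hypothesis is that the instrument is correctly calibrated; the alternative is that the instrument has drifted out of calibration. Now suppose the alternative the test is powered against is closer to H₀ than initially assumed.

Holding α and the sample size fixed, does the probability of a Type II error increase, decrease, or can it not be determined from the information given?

A smaller true effect puts the Ha sampling distribution closer to H₀, so more of it falls in the non-rejection region.

It increases.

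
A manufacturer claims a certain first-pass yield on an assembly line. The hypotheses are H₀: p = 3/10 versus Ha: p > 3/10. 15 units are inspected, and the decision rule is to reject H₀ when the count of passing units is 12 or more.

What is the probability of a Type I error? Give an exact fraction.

11457336519/125000000000000

α = P(reject H₀ | H₀ true) = P(K ≥ 12 | p = 3/10), with K ~ Binomial(15, 3/10).
Adding the binomial terms for j = 12 through 15 with p = 3/10 yields 11457336519/125000000000000.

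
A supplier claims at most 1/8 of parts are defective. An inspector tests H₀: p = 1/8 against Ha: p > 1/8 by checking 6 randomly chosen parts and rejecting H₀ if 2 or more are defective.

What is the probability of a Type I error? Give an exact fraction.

Under H₀, K ~ Binomial(6, 1/8); the Type I error rate is P(K ≥ 2).
α = 1 − P(K ≤ 1) = 1 − 218491/262144 = 43653/262144.

43653/262144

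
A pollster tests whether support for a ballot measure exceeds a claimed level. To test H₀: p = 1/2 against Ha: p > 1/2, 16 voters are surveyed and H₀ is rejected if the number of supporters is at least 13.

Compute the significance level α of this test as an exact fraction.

α = P(reject H₀ | H₀ true) = P(K ≥ 13 | p = 1/2), with K ~ Binomial(16, 1/2).
Summing the upper tail: (560 + 120 + 16 + 1) / 2^16 = 697/65536.

697/65536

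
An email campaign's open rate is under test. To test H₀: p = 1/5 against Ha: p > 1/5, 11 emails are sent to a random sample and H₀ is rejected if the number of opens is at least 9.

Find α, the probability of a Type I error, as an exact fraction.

α = P(reject H₀ | H₀ true) = P(K ≥ 9 | p = 1/5), with K ~ Binomial(11, 1/5).
P(K ≥ 9) = Σ_{j=9}^{11} C(11,j)·(1/5)^j·(4/5)^{11-j} = 37/1953125.

37/1953125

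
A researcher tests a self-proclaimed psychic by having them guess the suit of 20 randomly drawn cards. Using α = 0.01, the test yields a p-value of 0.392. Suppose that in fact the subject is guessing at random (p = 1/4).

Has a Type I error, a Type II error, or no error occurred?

The conventional null hypothesis is that the subject is guessing at random (p = 1/4).
Since p = 0.392 ≥ α = 0.01, H₀ is not rejected.
H₀ is true (actually the subject is guessing at random (p = 1/4)).
The decision matches the true state — no error.

Neither — the decision is correct.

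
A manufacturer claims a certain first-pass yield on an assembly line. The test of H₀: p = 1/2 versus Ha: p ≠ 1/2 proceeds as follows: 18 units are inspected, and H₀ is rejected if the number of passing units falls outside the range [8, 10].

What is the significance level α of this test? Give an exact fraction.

Under H₀, X ~ Binomial(18, 1/2); α is the probability of landing in either tail, P(X ≤ 7) + P(X ≥ 11).
By symmetry, α = 2·P(X ≤ 7) = 2·(1 + 18 + 153 + 816 + 3060 + 8568 + 18564 + 31824)/262144 = 126008/262144 = 15751/32768.

15751/32768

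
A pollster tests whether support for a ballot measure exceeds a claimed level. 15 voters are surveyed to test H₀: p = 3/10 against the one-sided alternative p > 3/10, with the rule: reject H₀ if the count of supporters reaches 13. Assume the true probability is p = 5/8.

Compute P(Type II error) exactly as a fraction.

33725631854457/35184372088832

Under the alternative p = 5/8, S ~ Binomial(15, 5/8); β is the probability the test does not reject, P(S < 13).
Equivalently, β = 1 − P(S ≥ 13) = 33725631854457/35184372088832.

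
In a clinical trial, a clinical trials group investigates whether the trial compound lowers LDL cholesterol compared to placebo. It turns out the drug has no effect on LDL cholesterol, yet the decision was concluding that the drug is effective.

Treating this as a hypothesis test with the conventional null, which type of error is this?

Type I error

The null hypothesis here is that the drug has no effect on LDL cholesterol.
'Concluding that the drug is effective' corresponds to rejecting H₀.
H₀ was rejected but H₀ is true — a Type I error (false positive).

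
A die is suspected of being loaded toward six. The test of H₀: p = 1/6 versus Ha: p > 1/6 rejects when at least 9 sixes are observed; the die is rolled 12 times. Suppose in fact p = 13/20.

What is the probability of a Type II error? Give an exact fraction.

535222111290433/819200000000000

Under the alternative p = 13/20, K ~ Binomial(12, 13/20); β is the probability the test does not reject, P(K < 9).
Equivalently, β = 1 − P(K ≥ 9) = 535222111290433/819200000000000.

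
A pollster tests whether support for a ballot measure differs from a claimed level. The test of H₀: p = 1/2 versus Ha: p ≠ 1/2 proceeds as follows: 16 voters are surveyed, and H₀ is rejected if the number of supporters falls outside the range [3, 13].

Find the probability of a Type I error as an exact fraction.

137/32768

α = P(S ≤ 2 or S ≥ 14 | p = 1/2), S ~ Binomial(16, 1/2).
Each tail has probability (1 + 16 + 120)/65536; doubling gives α = 274/65536 = 137/32768.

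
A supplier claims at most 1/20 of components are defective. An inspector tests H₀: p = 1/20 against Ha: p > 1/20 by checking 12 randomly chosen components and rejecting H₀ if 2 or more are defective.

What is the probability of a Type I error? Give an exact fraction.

α = P(reject H₀ | H₀ true) = P(K ≥ 2 | p = 1/20), K ~ Binomial(12, 1/20).
Computing the lower-tail complement: 1 − 3611198025844789/4096000000000000 = 484801974155211/4096000000000000.

484801974155211/4096000000000000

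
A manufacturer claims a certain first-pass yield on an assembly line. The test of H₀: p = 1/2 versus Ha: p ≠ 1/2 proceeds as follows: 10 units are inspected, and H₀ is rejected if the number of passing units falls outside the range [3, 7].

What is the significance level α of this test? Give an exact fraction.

7/64

α = P(X ≤ 2 or X ≥ 8 | p = 1/2), X ~ Binomial(10, 1/2).
By symmetry, α = 2·P(X ≤ 2) = 2·(1 + 10 + 45)/1024 = 112/1024 = 7/64.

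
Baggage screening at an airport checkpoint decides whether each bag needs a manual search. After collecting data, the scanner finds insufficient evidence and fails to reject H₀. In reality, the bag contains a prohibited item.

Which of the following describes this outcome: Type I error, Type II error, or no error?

Type II error

The conventional null hypothesis here is that the bag contains no prohibited items.
H₀ was not rejected, but H₀ is actually false.
Failing to reject a false null hypothesis is a Type II error (false negative).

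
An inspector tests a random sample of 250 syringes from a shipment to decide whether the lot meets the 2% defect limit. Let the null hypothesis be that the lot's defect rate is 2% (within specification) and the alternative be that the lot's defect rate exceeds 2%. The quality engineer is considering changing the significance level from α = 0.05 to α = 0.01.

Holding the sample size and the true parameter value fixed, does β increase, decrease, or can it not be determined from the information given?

Tightening α shrinks the rejection region. When Ha holds, fewer sample outcomes clear the stricter threshold, so more fall in the acceptance region.

It increases.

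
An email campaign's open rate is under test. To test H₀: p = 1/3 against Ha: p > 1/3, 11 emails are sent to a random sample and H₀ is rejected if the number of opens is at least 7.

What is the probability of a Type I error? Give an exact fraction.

2281/59049

Under H₀, Y ~ Binomial(11, 1/3), and α = P(Y ≥ 7).
Summing C(11,j)(1/3)^j(2/3)^{11−j} for j = 7,…,11 gives 2281/59049.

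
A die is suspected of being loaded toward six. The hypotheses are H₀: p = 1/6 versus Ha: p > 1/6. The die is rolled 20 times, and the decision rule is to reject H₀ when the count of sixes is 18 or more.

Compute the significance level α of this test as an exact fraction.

Under H₀, X ~ Binomial(20, 1/6), and α = P(X ≥ 18).
Adding the binomial terms for j = 18 through 20 with p = 1/6 yields 539/406239826673664.

539/406239826673664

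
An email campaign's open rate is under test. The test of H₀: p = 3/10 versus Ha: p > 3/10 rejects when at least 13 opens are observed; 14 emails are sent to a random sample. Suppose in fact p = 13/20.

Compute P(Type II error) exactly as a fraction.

1604780863168259917/1638400000000000000

A Type II error is failing to reject when Ha holds: with p = 13/20, β = P(K ≤ 12).
Summing C(14,j)·(13/20)^j·(7/20)^{14-j} for j = 0..12 gives 1604780863168259917/1638400000000000000.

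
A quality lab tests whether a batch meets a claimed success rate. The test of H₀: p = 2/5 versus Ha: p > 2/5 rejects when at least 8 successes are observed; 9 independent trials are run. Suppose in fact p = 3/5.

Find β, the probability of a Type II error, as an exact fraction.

1815344/1953125

β = P(fail to reject H₀ | Ha true) = P(X ≤ 7 | p = 3/5), X ~ Binomial(9, 3/5).
Equivalently, β = 1 − P(X ≥ 8) = 1815344/1953125.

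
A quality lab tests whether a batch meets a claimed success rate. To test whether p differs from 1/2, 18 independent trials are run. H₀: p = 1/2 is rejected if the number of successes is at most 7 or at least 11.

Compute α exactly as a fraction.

15751/32768

α = P(S ≤ 7 or S ≥ 11 | p = 1/2), S ~ Binomial(18, 1/2).
By symmetry, α = 2·P(S ≤ 7) = 2·(1 + 18 + 153 + 816 + 3060 + 8568 + 18564 + 31824)/262144 = 126008/262144 = 15751/32768.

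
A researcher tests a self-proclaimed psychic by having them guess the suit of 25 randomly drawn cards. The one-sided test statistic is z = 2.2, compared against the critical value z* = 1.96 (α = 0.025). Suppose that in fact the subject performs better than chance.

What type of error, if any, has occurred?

Neither — the decision is correct.

The conventional null hypothesis is that the subject is guessing at random (p = 1/4).
Since z = 2.2 > z* = 1.96, H₀ is rejected.
H₀ is false (actually the subject performs better than chance).
The decision matches the true state — no error.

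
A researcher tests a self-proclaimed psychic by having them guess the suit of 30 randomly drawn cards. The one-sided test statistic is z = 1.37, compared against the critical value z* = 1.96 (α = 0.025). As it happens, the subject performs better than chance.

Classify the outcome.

Type II error

The conventional null hypothesis is that the subject is guessing at random (p = 1/4).
Since z = 1.37 ≤ z* = 1.96, H₀ is not rejected.
H₀ is false (actually the subject performs better than chance).
Failing to reject a false H₀ is a Type II error.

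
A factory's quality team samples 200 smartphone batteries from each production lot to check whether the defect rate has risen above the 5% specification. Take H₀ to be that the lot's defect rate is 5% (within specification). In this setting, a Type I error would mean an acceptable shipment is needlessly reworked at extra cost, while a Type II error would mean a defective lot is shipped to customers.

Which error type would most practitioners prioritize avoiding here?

The Type II consequence (a defective lot is shipped to customers) is more severe than the Type I consequence (an acceptable shipment is needlessly reworked at extra cost).

Type II error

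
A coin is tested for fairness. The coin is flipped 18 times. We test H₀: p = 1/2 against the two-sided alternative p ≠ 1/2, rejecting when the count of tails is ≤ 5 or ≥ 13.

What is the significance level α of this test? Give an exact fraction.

α = P(Y ≤ 5 or Y ≥ 13 | p = 1/2), Y ~ Binomial(18, 1/2).
By symmetry, α = 2·P(Y ≤ 5) = 2·(1 + 18 + 153 + 816 + 3060 + 8568)/262144 = 25232/262144 = 1577/16384.

1577/16384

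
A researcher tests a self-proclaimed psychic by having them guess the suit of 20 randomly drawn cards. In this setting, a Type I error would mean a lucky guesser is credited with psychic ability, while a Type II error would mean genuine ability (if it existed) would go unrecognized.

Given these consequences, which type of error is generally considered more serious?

Type I error

The Type I consequence (a lucky guesser is credited with psychic ability) is more severe than the Type II consequence (genuine ability (if it existed) would go unrecognized).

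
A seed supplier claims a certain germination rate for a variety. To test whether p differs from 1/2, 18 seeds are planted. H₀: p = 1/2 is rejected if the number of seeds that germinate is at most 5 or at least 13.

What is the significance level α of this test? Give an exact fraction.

The significance level is the null-hypothesis probability of the rejection region {≤5} ∪ {≥13}.
The two tails are symmetric, so α = 2·(1 + 18 + 153 + 816 + 3060 + 8568)/2^18 = 25232/262144 = 1577/16384.

1577/16384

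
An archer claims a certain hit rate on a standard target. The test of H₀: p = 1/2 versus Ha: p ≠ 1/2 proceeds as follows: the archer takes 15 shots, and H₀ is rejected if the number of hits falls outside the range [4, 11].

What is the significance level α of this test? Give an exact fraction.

α = P(Y ≤ 3 or Y ≥ 12 | p = 1/2), Y ~ Binomial(15, 1/2).
Each tail has probability (1 + 15 + 105 + 455)/32768; doubling gives α = 1152/32768 = 9/256.

9/256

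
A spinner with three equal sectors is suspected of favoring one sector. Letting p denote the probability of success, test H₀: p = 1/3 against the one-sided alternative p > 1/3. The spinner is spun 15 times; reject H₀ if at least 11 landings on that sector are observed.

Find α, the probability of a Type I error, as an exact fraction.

25931/14348907

Under H₀, Y ~ Binomial(15, 1/3), and α = P(Y ≥ 11).
Adding the binomial terms for j = 11 through 15 with p = 1/3 yields 25931/14348907.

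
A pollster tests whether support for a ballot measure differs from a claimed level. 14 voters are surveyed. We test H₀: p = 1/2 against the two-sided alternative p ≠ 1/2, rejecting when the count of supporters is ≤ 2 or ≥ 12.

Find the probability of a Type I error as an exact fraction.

Under H₀, S ~ Binomial(14, 1/2); α is the probability of landing in either tail, P(S ≤ 2) + P(S ≥ 12).
Each tail has probability (1 + 14 + 91)/16384; doubling gives α = 212/16384 = 53/4096.

53/4096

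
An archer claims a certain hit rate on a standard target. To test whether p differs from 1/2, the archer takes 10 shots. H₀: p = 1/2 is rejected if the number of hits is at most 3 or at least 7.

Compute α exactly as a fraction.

Under H₀, S ~ Binomial(10, 1/2); α is the probability of landing in either tail, P(S ≤ 3) + P(S ≥ 7).
Each tail has probability (1 + 10 + 45 + 120)/1024; doubling gives α = 352/1024 = 11/32.

11/32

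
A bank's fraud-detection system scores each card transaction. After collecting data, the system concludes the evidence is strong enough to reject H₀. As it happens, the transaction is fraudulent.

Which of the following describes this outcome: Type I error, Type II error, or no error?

No error — this is a correct decision.

The conventional null hypothesis here is that the transaction is legitimate.
The test rejected a false H₀ — the decision matches the true state.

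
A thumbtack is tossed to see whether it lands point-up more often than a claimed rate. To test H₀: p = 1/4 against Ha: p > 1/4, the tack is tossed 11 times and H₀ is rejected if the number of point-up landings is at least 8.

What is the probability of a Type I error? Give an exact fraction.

623/524288

Under H₀, K ~ Binomial(11, 1/4), and α = P(K ≥ 8).
Adding the binomial terms for j = 8 through 11 with p = 1/4 yields 623/524288.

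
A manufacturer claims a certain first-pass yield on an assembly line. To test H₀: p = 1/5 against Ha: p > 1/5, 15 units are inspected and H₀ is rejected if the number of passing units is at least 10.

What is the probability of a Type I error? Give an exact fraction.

3455373/30517578125

Under H₀, K ~ Binomial(15, 1/5), and α = P(K ≥ 10).
P(K ≥ 10) = Σ_{j=10}^{15} C(15,j)·(1/5)^j·(4/5)^{15-j} = 3455373/30517578125.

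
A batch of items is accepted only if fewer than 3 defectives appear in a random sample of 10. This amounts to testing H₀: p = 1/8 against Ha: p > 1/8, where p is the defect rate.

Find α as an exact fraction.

32078615/268435456

α = P(reject H₀ | H₀ true) = P(Y ≥ 3 | p = 1/8), Y ~ Binomial(10, 1/8).
Via the complement, α = 1 − Σ_{j=0}^{2} C(10,j)(1/8)^j(7/8)^{10-j} = 32078615/268435456.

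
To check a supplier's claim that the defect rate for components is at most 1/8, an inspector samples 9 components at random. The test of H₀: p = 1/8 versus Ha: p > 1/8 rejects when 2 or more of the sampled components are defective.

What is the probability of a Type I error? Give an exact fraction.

2623807/8388608

α = P(reject H₀ | H₀ true) = P(K ≥ 2 | p = 1/8), K ~ Binomial(9, 1/8).
Via the complement, α = 1 − Σ_{j=0}^{1} C(9,j)(1/8)^j(7/8)^{9-j} = 2623807/8388608.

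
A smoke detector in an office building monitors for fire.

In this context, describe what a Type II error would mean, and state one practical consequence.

With the conventional null hypothesis that there is no fire:
A Type II error is failing to reject H₀ when H₀ is false.
Here that means remaining silent when actually there is a fire.

A Type II error would mean concluding that there is no fire (or at least failing to establish that there is a fire) when in fact there is a fire. Consequence: a real fire goes undetected.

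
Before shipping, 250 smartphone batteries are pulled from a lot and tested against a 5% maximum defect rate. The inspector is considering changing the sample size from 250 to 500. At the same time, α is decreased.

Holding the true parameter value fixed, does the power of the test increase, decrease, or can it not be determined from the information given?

Cannot be determined from the information given.

The first change alone would make β decrease; the second alone would make β increase. Which effect dominates depends on the magnitudes, which are not given.
Since power = 1 − β, the effect on power is likewise indeterminate.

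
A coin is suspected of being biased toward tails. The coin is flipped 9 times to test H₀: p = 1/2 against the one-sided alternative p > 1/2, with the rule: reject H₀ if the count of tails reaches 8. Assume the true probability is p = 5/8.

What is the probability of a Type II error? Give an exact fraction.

3803679/4194304

Under the alternative p = 5/8, K ~ Binomial(9, 5/8); β is the probability the test does not reject, P(K < 8).
Equivalently, β = 1 − P(K ≥ 8) = 3803679/4194304.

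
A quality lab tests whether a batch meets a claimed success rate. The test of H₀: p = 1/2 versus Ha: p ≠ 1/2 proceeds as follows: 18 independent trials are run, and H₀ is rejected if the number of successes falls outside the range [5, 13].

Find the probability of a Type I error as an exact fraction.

253/8192

The significance level is the null-hypothesis probability of the rejection region {≤4} ∪ {≥14}.
The two tails are symmetric, so α = 2·(1 + 18 + 153 + 816 + 3060)/2^18 = 8096/262144 = 253/8192.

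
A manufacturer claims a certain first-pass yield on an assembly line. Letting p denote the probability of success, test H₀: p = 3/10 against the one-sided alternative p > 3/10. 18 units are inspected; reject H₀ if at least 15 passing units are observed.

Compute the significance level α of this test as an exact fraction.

α = P(reject H₀ | H₀ true) = P(X ≥ 15 | p = 3/10), with X ~ Binomial(18, 3/10).
Adding the binomial terms for j = 15 through 18 with p = 3/10 yields 217773361539/50000000000000000.

217773361539/50000000000000000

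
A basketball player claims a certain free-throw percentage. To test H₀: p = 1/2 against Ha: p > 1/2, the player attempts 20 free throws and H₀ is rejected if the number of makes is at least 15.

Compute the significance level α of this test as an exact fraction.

5425/262144

α = P(reject H₀ | H₀ true) = P(Y ≥ 15 | p = 1/2), with Y ~ Binomial(20, 1/2).
P(Y ≥ 15) = [C(20,15) + C(20,16) + C(20,17) + C(20,18) + C(20,19) + C(20,20)] / 2^20 = (15504 + 4845 + 1140 + 190 + 20 + 1) / 1048576 = 21700/1048576 = 5425/262144.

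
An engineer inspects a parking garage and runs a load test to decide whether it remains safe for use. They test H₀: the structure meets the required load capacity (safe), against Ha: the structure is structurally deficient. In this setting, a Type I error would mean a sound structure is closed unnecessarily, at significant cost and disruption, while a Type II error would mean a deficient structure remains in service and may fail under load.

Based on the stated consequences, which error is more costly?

The Type II consequence (a deficient structure remains in service and may fail under load) is more severe than the Type I consequence (a sound structure is closed unnecessarily, at significant cost and disruption).

Type II error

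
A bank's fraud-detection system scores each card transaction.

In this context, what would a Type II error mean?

A Type II error would mean concluding that the transaction is legitimate (or at least failing to establish that the transaction is fraudulent) when in fact the transaction is fraudulent.

With the conventional null hypothesis that the transaction is legitimate:
A Type II error is failing to reject H₀ when H₀ is false.
Here that means approving the transaction when actually the transaction is fraudulent.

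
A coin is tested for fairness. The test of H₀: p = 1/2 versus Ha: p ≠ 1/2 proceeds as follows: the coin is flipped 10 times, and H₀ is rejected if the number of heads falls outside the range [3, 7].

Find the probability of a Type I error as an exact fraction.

7/64

Under H₀, Y ~ Binomial(10, 1/2); α is the probability of landing in either tail, P(Y ≤ 2) + P(Y ≥ 8).
Each tail has probability (1 + 10 + 45)/1024; doubling gives α = 112/1024 = 7/64.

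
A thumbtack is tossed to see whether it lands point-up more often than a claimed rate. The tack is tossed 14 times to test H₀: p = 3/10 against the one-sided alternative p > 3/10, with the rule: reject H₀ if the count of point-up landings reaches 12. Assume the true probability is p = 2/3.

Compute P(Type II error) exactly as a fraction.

β = P(fail to reject H₀ | Ha true) = P(K ≤ 11 | p = 2/3), K ~ Binomial(14, 2/3).
Equivalently, β = 1 − P(K ≥ 12) = 1426387/1594323.

1426387/1594323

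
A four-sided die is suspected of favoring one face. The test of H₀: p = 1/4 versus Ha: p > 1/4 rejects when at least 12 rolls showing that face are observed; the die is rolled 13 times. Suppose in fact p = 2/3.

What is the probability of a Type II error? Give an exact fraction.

510961/531441

A Type II error is failing to reject when Ha holds: with p = 2/3, β = P(S ≤ 11).
Adding the binomial probabilities P(S=0)+…+P(S=11) at p = 2/3 gives 510961/531441.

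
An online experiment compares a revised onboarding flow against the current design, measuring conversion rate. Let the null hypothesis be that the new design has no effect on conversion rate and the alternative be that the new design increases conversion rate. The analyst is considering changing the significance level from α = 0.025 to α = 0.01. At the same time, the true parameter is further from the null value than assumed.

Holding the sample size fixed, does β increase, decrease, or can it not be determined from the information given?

Cannot be determined from the information given.

The first change alone would make β increase; the second alone would make β decrease. Which effect dominates depends on the magnitudes, which are not given.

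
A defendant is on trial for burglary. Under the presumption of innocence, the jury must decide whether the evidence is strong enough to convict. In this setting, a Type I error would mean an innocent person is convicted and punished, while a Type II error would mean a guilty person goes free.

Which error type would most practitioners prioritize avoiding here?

Type I error

The Type I consequence (an innocent person is convicted and punished) is more severe than the Type II consequence (a guilty person goes free).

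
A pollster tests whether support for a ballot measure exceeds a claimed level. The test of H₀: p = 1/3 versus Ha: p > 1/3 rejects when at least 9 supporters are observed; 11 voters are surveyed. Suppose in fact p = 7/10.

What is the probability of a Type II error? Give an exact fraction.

Under the alternative p = 7/10, X ~ Binomial(11, 7/10); β is the probability the test does not reject, P(X < 9).
Adding the binomial probabilities P(X=0)+…+P(X=8) at p = 7/10 gives 2749038183/4000000000.

2749038183/4000000000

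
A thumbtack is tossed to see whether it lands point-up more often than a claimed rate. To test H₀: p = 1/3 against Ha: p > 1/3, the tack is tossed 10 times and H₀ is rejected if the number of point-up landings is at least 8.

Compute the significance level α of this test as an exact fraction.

α = P(reject H₀ | H₀ true) = P(K ≥ 8 | p = 1/3), with K ~ Binomial(10, 1/3).
Adding the binomial terms for j = 8 through 10 with p = 1/3 yields 67/19683.

67/19683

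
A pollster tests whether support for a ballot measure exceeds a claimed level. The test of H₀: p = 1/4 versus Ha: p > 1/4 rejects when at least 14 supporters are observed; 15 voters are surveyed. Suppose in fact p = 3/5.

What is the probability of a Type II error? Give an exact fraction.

30359740148/30517578125

A Type II error is failing to reject when Ha holds: with p = 3/5, β = P(K ≤ 13).
Summing C(15,j)·(3/5)^j·(2/5)^{15-j} for j = 0..13 gives 30359740148/30517578125.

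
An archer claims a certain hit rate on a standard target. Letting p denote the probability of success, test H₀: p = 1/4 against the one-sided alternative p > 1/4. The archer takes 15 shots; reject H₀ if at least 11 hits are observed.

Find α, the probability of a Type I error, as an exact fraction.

123841/1073741824

Under H₀, X ~ Binomial(15, 1/4), and α = P(X ≥ 11).
Summing C(15,j)(1/4)^j(3/4)^{15−j} for j = 11,…,15 gives 123841/1073741824.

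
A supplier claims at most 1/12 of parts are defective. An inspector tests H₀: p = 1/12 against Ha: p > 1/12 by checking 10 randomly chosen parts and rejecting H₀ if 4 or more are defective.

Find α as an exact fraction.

34654379/5159780352

α = P(reject H₀ | H₀ true) = P(Y ≥ 4 | p = 1/12), Y ~ Binomial(10, 1/12).
α = 1 − P(Y ≤ 3) = 1 − 5125125973/5159780352 = 34654379/5159780352.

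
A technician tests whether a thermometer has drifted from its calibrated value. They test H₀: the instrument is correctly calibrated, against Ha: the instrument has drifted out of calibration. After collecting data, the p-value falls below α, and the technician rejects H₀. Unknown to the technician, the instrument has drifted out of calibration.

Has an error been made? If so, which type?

No error — this is a correct decision.

The test rejected a false H₀ — the decision matches the true state.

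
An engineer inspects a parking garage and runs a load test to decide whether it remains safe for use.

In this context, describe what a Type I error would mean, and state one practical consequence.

With the conventional null hypothesis that the structure meets the required load capacity (safe):
A Type I error is rejecting H₀ when H₀ is true.
Here that means closing the structure for repairs when actually the structure meets the required load capacity (safe).

A Type I error would mean concluding that the structure is structurally deficient when in fact the structure meets the required load capacity (safe). Consequence: a sound structure is closed unnecessarily, at significant cost and disruption.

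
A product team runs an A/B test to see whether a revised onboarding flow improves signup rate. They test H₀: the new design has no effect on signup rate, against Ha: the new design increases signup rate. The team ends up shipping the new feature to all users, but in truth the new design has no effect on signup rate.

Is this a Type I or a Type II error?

Type I error

'Shipping the new feature to all users' corresponds to rejecting H₀.
H₀ was rejected but H₀ is true — a Type I error (false positive).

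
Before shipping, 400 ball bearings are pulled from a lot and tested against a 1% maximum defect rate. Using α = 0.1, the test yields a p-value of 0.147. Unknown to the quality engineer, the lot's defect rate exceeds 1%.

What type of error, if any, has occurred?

The conventional null hypothesis is that the lot's defect rate is 1% (within specification).
Since p = 0.147 ≥ α = 0.1, H₀ is not rejected.
H₀ is false (actually the lot's defect rate exceeds 1%).
Failing to reject a false H₀ is a Type II error.

Type II error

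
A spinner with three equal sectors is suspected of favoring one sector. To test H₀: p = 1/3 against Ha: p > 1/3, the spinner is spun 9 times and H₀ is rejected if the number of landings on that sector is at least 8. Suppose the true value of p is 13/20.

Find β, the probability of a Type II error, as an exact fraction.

A Type II error is failing to reject when Ha holds: with p = 13/20, β = P(Y ≤ 7).
Adding the binomial probabilities P(Y=0)+…+P(Y=7) at p = 13/20 gives 112501116301/128000000000.

112501116301/128000000000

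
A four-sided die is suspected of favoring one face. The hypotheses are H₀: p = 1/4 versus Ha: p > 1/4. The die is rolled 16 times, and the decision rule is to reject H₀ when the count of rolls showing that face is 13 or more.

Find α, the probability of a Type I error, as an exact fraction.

α = P(reject H₀ | H₀ true) = P(S ≥ 13 | p = 1/4), with S ~ Binomial(16, 1/4).
P(S ≥ 13) = Σ_{j=13}^{16} C(16,j)·(1/4)^j·(3/4)^{16-j} = 16249/4294967296.

16249/4294967296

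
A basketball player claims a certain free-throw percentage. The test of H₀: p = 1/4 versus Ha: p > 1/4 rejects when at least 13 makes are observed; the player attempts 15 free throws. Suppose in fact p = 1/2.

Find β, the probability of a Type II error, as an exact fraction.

A Type II error is failing to reject when Ha holds: with p = 1/2, β = P(K ≤ 12).
Equivalently, β = 1 − P(K ≥ 13) = 32647/32768.

32647/32768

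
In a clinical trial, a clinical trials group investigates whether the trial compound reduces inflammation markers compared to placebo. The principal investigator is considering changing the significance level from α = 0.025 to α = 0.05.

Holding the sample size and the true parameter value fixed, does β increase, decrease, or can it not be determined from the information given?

It decreases.

Relaxing α lowers the evidence threshold; under Ha, outcomes that previously fell short now trigger rejection.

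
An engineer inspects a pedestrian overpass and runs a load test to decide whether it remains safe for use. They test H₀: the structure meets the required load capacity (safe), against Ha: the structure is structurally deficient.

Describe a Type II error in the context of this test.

A Type II error is failing to reject H₀ when H₀ is false.
Here that means keeping the structure open when actually the structure is structurally deficient.

A Type II error would mean concluding that the structure meets the required load capacity (safe) (or at least failing to establish that the structure is structurally deficient) when in fact the structure is structurally deficient.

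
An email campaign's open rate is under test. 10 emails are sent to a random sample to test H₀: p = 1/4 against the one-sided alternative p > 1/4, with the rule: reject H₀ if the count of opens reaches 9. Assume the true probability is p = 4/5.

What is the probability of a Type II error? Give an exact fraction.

6095609/9765625

A Type II error is failing to reject when Ha holds: with p = 4/5, β = P(X ≤ 8).
Equivalently, β = 1 − P(X ≥ 9) = 6095609/9765625.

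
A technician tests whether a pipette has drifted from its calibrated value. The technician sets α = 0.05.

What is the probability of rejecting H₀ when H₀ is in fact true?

The significance level α is, by definition, the probability of a Type I error — P(reject H₀ | H₀ true).

0.05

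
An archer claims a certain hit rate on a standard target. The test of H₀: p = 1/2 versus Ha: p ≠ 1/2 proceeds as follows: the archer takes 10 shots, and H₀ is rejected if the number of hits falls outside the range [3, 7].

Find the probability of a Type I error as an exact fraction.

Under H₀, S ~ Binomial(10, 1/2); α is the probability of landing in either tail, P(S ≤ 2) + P(S ≥ 8).
The two tails are symmetric, so α = 2·(1 + 10 + 45)/2^10 = 112/1024 = 7/64.

7/64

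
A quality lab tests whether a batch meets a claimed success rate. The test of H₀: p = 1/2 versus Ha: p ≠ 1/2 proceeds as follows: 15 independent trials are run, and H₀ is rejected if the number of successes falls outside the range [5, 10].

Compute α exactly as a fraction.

1941/16384

The significance level is the null-hypothesis probability of the rejection region {≤4} ∪ {≥11}.
The two tails are symmetric, so α = 2·(1 + 15 + 105 + 455 + 1365)/2^15 = 3882/32768 = 1941/16384.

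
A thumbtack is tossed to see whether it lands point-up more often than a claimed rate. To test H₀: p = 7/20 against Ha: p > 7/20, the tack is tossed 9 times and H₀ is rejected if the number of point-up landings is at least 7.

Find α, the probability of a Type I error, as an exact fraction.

715658867/64000000000

The Type I error probability is α = P(S ≥ 7) computed under H₀, where S ~ Binomial(9, 7/20).
Adding the binomial terms for j = 7 through 9 with p = 7/20 yields 715658867/64000000000.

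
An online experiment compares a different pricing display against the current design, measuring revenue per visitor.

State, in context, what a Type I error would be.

A Type I error would mean concluding that the new design increases revenue per visitor when in fact the new design has no effect on revenue per visitor.

With the conventional null hypothesis that the new design has no effect on revenue per visitor:
A Type I error is rejecting H₀ when H₀ is true.
Here that means shipping the new feature to all users when actually the new design has no effect on revenue per visitor.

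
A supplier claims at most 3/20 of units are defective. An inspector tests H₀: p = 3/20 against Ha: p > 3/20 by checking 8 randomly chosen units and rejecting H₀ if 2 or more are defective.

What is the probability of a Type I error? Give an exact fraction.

Under H₀, S ~ Binomial(8, 3/20); the Type I error rate is P(S ≥ 2).
α = 1 − P(S ≤ 1) = 1 − 16823885593/25600000000 = 8776114407/25600000000.

8776114407/25600000000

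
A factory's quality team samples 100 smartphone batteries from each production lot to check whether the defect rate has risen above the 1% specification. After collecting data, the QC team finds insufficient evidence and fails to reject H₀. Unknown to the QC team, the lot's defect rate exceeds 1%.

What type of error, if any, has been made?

The conventional null hypothesis here is that the lot's defect rate is 1% (within specification).
H₀ was not rejected, but H₀ is actually false.
Failing to reject a false null hypothesis is a Type II error (false negative).

Type II error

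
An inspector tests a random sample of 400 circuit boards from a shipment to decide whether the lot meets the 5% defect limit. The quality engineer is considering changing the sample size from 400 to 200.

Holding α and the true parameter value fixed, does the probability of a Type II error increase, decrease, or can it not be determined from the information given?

Reducing n widens both sampling distributions, so the test has less ability to distinguish Ha from H₀.

It increases.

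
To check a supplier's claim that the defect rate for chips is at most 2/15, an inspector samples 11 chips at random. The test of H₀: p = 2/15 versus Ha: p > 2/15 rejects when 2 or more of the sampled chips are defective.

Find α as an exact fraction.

The significance level is the probability, assuming p = 2/15, of seeing 2 or more defectives in 11 draws.
Computing the lower-tail complement: 1 − 965009442943/1729951171875 = 764941728932/1729951171875.

764941728932/1729951171875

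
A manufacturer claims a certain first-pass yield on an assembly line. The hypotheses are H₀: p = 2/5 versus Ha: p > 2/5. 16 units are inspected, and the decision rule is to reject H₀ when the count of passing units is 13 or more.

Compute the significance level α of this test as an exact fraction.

Under H₀, X ~ Binomial(16, 2/5), and α = P(X ≥ 13).
Summing C(16,j)(2/5)^j(3/5)^{16−j} for j = 13,…,16 gives 28639232/30517578125.

28639232/30517578125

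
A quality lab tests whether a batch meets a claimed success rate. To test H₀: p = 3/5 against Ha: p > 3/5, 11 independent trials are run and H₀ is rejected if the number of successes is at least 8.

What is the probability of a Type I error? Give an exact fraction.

2893401/9765625

α = P(reject H₀ | H₀ true) = P(Y ≥ 8 | p = 3/5), with Y ~ Binomial(11, 3/5).
Summing C(11,j)(3/5)^j(2/5)^{11−j} for j = 8,…,11 gives 2893401/9765625.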